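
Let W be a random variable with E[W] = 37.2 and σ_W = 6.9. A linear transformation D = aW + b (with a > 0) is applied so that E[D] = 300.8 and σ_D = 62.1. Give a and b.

σ_D = a·σ_W (a > 0), so a = 62.1/6.9 = 9.
E[D] = a·E[W] + b, so b = 300.8 − 9·37.2 = -34.

a = 9, b = -34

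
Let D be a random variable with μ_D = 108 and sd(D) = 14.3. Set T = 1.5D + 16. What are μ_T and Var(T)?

μ_T = 178, Var(T) = 460.1025

T = 1.5D + 16 is linear with a = 1.5, b = 16.
μ_T = a·μ_D + b = 1.5·108 + 16 = 178.
Var(D) = 14.3² = 204.49.
Var(T) = a²·Var(D) = 1.5²·204.49 = 460.1025 (the additive constant 16 does not affect variance).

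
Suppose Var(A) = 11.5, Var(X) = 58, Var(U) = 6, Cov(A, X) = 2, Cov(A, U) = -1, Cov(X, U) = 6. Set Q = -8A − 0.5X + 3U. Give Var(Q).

Var(Q) = a²·Var(A) + b²·Var(X) + c²·Var(U) + 2ab·Cov(A, X) + 2ac·Cov(A, U) + 2bc·Cov(X, U), with a = -8, b = -0.5, c = 3.
= 736 + 14.5 + 54 + 16 + 48 + (-18)
= 850.5.

Var(Q) = 850.5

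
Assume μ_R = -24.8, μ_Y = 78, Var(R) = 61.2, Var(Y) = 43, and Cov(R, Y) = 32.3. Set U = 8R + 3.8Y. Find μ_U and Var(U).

μ_U = 8·μ_R + 3.8·μ_Y = 8·(-24.8) + 3.8·78 = 98.
Var(U) = a²·Var(R) + b²·Var(Y) + 2ab·Cov(R, Y) with a = 8, b = 3.8.
= 8²·61.2 + 3.8²·43 + 2·8·3.8·32.3
= 3916.8 + 620.92 + 1963.84 = 6501.56.

μ_U = 98, Var(U) = 6501.56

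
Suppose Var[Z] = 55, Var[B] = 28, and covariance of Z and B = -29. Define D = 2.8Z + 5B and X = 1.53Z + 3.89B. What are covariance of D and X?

covariance of D and X = 242.502

By bilinearity, covariance of D and X = ac·Var[Z] + bd·Var[B] + (ad+bc)·covariance of Z and B, with a=2.8, b=5, c=1.53, d=3.89.
ac·Var[Z] = 2.8·1.53·55 = 235.62
bd·Var[B] = 5·3.89·28 = 544.6
(ad+bc)·covariance of Z and B = (18.542)·(-29) = -537.718
covariance of D and X = 235.62 + 544.6 + (-537.718) = 242.502.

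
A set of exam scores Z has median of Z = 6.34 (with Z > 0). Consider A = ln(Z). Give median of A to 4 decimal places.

ln(Z) is monotone on this domain, so median of A = ln(6.34) ≈ 1.8469.

median of A = 1.8469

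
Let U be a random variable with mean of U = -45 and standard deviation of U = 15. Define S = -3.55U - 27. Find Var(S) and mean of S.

S = -3.55U - 27 is linear with a = -3.55, b = -27.
Var(U) = 15² = 225.
Var(S) = a²·Var(U) = (-3.55)²·225 = 2835.5625 (the additive constant -27 does not affect variance).
mean of S = a·mean of U + b = (-3.55)·(-45) + (-27) = 132.75.

Var(S) = 2835.5625, mean of S = 132.75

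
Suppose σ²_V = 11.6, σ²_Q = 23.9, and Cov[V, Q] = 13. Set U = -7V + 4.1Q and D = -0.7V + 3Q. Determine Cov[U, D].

Cov[U, D] = 40.5

By bilinearity, Cov[U, D] = ac·σ²_V + bd·σ²_Q + (ad+bc)·Cov[V, Q], with a=-7, b=4.1, c=-0.7, d=3.
ac·σ²_V = (-7)·(-0.7)·11.6 = 56.84
bd·σ²_Q = 4.1·3·23.9 = 293.97
(ad+bc)·Cov[V, Q] = (-23.87)·13 = -310.31
Cov[U, D] = 56.84 + 293.97 + (-310.31) = 40.5.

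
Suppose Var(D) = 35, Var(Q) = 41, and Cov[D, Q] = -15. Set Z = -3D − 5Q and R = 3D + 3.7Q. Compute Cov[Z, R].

Cov[Z, R] = -682

By bilinearity, Cov[Z, R] = ac·Var(D) + bd·Var(Q) + (ad+bc)·Cov[D, Q], with a=-3, b=-5, c=3, d=3.7.
ac·Var(D) = (-3)·3·35 = -315
bd·Var(Q) = (-5)·3.7·41 = -758.5
(ad+bc)·Cov[D, Q] = (-26.1)·(-15) = 391.5
Cov[Z, R] = -315 + (-758.5) + 391.5 = -682.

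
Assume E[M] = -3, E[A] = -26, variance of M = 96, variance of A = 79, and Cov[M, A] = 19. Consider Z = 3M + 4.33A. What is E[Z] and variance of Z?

E[Z] = 3·E[M] + 4.33·E[A] = 3·(-3) + 4.33·(-26) = -121.58.
variance of Z = a²·variance of M + b²·variance of A + 2ab·Cov[M, A] with a = 3, b = 4.33.
= 3²·96 + 4.33²·79 + 2·3·4.33·19
= 864 + 1481.1631 + 493.62 = 2838.7831.

E[Z] = -121.58, variance of Z = 2838.7831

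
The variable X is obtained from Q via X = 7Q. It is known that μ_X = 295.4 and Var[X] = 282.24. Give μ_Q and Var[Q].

μ_Q = 42.2, Var[Q] = 5.76

From X = 7Q: μ_X = a·μ_Q + b, so μ_Q = (μ_X − b)/a = (295.4 − 0)/7 = 42.2.
Var[X] = a²·Var[Q], so Var[Q] = 282.24/7² = 5.76.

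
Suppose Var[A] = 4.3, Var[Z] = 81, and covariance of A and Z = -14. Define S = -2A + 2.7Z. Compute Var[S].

Var[S] = 758.89

Var[S] = a²·Var[A] + b²·Var[Z] + 2ab·covariance of A and Z with a = -2, b = 2.7.
= (-2)²·4.3 + 2.7²·81 + 2·(-2)·2.7·(-14)
= 17.2 + 590.49 + 151.2 = 758.89.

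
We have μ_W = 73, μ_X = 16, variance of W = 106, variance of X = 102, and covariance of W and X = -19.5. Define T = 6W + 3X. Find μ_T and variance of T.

μ_T = 6·μ_W + 3·μ_X = 6·73 + 3·16 = 486.
variance of T = a²·variance of W + b²·variance of X + 2ab·covariance of W and X with a = 6, b = 3.
= 6²·106 + 3²·102 + 2·6·3·(-19.5)
= 3816 + 918 + (-702) = 4032.

μ_T = 486, variance of T = 4032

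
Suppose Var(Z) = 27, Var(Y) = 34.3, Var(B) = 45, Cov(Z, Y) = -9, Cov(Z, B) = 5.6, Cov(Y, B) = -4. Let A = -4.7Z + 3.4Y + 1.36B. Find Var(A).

Var(A) = 1255.2276

Var(A) = a²·Var(Z) + b²·Var(Y) + c²·Var(B) + 2ab·Cov(Z, Y) + 2ac·Cov(Z, B) + 2bc·Cov(Y, B), with a = -4.7, b = 3.4, c = 1.36.
= 596.43 + 396.508 + 83.232 + 287.64 + (-71.5904) + (-36.992)
= 1255.2276.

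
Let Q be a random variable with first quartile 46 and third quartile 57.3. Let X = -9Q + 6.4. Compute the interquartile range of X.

IQR of Q = Q3 − Q1 = 57.3 − 46 = 11.3.
Under X = aQ + b, IQR(X) = |a|·IQR(Q) = |-9|·11.3 = 101.7 (shifts cancel; spread scales by |a|).

IQR(X) = 101.7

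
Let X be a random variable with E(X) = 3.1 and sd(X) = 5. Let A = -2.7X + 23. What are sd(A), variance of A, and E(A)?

sd(A) = 13.5, variance of A = 182.25, E(A) = 14.63

A = -2.7X + 23 is linear with a = -2.7, b = 23.
sd(A) = |a|·sd(X) = |-2.7|·5 = 13.5.
variance of X = 5² = 25.
variance of A = a²·variance of X = (-2.7)²·25 = 182.25 (the additive constant 23 does not affect variance).
E(A) = a·E(X) + b = (-2.7)·3.1 + 23 = 14.63.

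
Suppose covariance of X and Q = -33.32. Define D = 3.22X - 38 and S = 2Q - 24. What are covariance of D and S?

covariance of D and S = -214.5808

covariance of D and S = a·c·covariance of X and Q = 3.22·2·(-33.32) = -214.5808. Additive constants drop out.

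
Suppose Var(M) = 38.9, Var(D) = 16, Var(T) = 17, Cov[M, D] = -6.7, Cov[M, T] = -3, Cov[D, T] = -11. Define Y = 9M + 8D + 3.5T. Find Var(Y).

Var(Y) = 2613.35

Var(Y) = a²·Var(M) + b²·Var(D) + c²·Var(T) + 2ab·Cov[M, D] + 2ac·Cov[M, T] + 2bc·Cov[D, T], with a = 9, b = 8, c = 3.5.
= 3150.9 + 1024 + 208.25 + (-964.8) + (-189) + (-616)
= 2613.35.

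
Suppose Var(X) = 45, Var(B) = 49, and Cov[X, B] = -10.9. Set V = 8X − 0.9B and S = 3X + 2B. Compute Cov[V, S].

By bilinearity, Cov[V, S] = ac·Var(X) + bd·Var(B) + (ad+bc)·Cov[X, B], with a=8, b=-0.9, c=3, d=2.
ac·Var(X) = 8·3·45 = 1080
bd·Var(B) = (-0.9)·2·49 = -88.2
(ad+bc)·Cov[X, B] = (13.3)·(-10.9) = -144.97
Cov[V, S] = 1080 + (-88.2) + (-144.97) = 846.83.

Cov[V, S] = 846.83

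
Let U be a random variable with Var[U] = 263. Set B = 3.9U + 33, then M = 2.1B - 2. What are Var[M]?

Var[B] = 3.9²·263 = 4000.23.
Var[M] = 2.1²·4000.23 = 17641.0143.

Var[M] = 17641.0143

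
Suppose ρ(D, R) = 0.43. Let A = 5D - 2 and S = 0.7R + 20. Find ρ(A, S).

ρ(A, S) = 0.43

Linear rescalings preserve correlation up to sign; here the slopes 5 and 0.7 have the same sign, so ρ(A, S) = ρ(D, R) = 0.43.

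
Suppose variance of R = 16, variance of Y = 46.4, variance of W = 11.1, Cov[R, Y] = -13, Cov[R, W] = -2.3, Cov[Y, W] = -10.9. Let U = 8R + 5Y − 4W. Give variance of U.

variance of U = 1904.8

variance of U = a²·variance of R + b²·variance of Y + c²·variance of W + 2ab·Cov[R, Y] + 2ac·Cov[R, W] + 2bc·Cov[Y, W], with a = 8, b = 5, c = -4.
= 1024 + 1160 + 177.6 + (-1040) + 147.2 + 436
= 1904.8.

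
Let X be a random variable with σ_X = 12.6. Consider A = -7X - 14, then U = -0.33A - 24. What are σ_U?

σ_A = |-7|·12.6 = 88.2.
σ_U = |-0.33|·88.2 = 29.106.

σ_U = 29.106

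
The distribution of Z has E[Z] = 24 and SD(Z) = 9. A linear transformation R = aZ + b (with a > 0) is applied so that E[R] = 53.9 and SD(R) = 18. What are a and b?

SD(R) = a·SD(Z) (a > 0), so a = 18/9 = 2.
E[R] = a·E[Z] + b, so b = 53.9 − 2·24 = 5.9.

a = 2, b = 5.9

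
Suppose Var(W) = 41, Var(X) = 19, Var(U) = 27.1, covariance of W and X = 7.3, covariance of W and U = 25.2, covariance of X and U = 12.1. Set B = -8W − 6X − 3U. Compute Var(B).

Var(B) = 5897.9

Var(B) = a²·Var(W) + b²·Var(X) + c²·Var(U) + 2ab·covariance of W and X + 2ac·covariance of W and U + 2bc·covariance of X and U, with a = -8, b = -6, c = -3.
= 2624 + 684 + 243.9 + 700.8 + 1209.6 + 435.6
= 5897.9.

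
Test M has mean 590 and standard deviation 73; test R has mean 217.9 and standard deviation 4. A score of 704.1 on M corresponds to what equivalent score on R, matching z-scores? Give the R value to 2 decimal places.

R = 224.15

z = (704.1 − 590)/73 ≈ 1.563.
R = 217.9 + z·4 = 217.9 + (704.1 − 590)·4/73 ≈ 224.15.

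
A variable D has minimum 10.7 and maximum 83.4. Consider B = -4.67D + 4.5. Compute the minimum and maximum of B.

min(B) = -384.978, max(B) = -45.469

a = -4.67 < 0, so order reverses: min(B) = a·max(D)+b = (-4.67)·83.4 + 4.5 = -384.978; max(B) = a·min(D)+b = (-4.67)·10.7 + 4.5 = -45.469.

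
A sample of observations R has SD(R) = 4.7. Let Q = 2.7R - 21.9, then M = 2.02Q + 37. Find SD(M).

SD(M) = 25.6338

SD(Q) = |2.7|·4.7 = 12.69.
SD(M) = |2.02|·12.69 = 25.6338.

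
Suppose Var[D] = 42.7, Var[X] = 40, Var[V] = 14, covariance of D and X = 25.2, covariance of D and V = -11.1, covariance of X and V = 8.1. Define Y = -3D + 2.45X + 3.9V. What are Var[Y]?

Var[Y] = a²·Var[D] + b²·Var[X] + c²·Var[V] + 2ab·covariance of D and X + 2ac·covariance of D and V + 2bc·covariance of X and V, with a = -3, b = 2.45, c = 3.9.
= 384.3 + 240.1 + 212.94 + (-370.44) + 259.74 + 154.791
= 881.431.

Var[Y] = 881.431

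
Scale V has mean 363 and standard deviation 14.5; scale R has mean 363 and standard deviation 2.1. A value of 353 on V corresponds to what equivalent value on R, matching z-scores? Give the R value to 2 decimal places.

R = 361.55

z = (353 − 363)/14.5 ≈ -0.6897.
R = 363 + z·2.1 = 363 + (353 − 363)·2.1/14.5 ≈ 361.55.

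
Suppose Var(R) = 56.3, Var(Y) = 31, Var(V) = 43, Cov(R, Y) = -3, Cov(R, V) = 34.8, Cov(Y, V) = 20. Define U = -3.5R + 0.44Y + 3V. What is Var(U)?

Var(U) = a²·Var(R) + b²·Var(Y) + c²·Var(V) + 2ab·Cov(R, Y) + 2ac·Cov(R, V) + 2bc·Cov(Y, V), with a = -3.5, b = 0.44, c = 3.
= 689.675 + 6.0016 + 387 + 9.24 + (-730.8) + 52.8
= 413.9166.

Var(U) = 413.9166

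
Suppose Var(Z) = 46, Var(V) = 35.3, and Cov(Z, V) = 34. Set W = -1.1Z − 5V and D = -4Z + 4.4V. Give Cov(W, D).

By bilinearity, Cov(W, D) = ac·Var(Z) + bd·Var(V) + (ad+bc)·Cov(Z, V), with a=-1.1, b=-5, c=-4, d=4.4.
ac·Var(Z) = (-1.1)·(-4)·46 = 202.4
bd·Var(V) = (-5)·4.4·35.3 = -776.6
(ad+bc)·Cov(Z, V) = (15.16)·34 = 515.44
Cov(W, D) = 202.4 + (-776.6) + 515.44 = -58.76.

Cov(W, D) = -58.76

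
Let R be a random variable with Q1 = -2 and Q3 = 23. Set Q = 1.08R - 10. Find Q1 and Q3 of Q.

a = 1.08 > 0: Q1(Q) = a·Q1(R)+b = -12.16, Q3(Q) = a·Q3(R)+b = 14.84.

Q1(Q) = -12.16, Q3(Q) = 14.84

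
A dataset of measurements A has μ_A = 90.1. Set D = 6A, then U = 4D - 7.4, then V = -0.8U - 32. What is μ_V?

μ_V = -1756

μ_D = 6·90.1 = 540.6.
μ_U = 4·540.6 + (-7.4) = 2155.
μ_V = (-0.8)·2155 + (-32) = -1756.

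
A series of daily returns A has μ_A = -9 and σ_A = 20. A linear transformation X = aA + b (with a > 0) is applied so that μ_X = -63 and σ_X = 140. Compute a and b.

σ_X = a·σ_A (a > 0), so a = 140/20 = 7.
μ_X = a·μ_A + b, so b = -63 − 7·(-9) = 0.

a = 7, b = 0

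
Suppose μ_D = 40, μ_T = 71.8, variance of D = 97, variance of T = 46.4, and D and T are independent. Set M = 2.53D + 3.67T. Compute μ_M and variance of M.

μ_M = 364.706, variance of M = 1245.84426

μ_M = 2.53·μ_D + 3.67·μ_T = 2.53·40 + 3.67·71.8 = 364.706.
variance of M = a²·variance of D + b²·variance of T + 2ab·covariance of D and T with a = 2.53, b = 3.67.
Independence gives covariance of D and T = 0.
= 2.53²·97 + 3.67²·46.4 + 2·2.53·3.67·0
= 620.8873 + 624.95696 + 0 = 1245.84426.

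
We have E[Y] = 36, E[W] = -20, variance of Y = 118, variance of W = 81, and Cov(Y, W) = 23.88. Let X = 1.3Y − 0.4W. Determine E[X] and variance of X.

E[X] = 1.3·E[Y] + (-0.4)·E[W] = 1.3·36 + (-0.4)·(-20) = 54.8.
variance of X = a²·variance of Y + b²·variance of W + 2ab·Cov(Y, W) with a = 1.3, b = -0.4.
= 1.3²·118 + (-0.4)²·81 + 2·1.3·(-0.4)·23.88
= 199.42 + 12.96 + (-24.8352) = 187.5448.

E[X] = 54.8, variance of X = 187.5448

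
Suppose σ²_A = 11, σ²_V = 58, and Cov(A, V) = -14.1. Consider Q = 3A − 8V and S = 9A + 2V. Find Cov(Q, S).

By bilinearity, Cov(Q, S) = ac·σ²_A + bd·σ²_V + (ad+bc)·Cov(A, V), with a=3, b=-8, c=9, d=2.
ac·σ²_A = 3·9·11 = 297
bd·σ²_V = (-8)·2·58 = -928
(ad+bc)·Cov(A, V) = (-66)·(-14.1) = 930.6
Cov(Q, S) = 297 + (-928) + 930.6 = 299.6.

Cov(Q, S) = 299.6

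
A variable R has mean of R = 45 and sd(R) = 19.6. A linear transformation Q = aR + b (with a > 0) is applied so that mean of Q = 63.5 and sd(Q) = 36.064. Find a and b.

a = 1.84, b = -19.3

sd(Q) = a·sd(R) (a > 0), so a = 36.064/19.6 = 1.84.
mean of Q = a·mean of R + b, so b = 63.5 − 1.84·45 = -19.3.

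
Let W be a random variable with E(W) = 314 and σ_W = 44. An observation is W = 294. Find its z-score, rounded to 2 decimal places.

z = (W − E(W)) / σ_W = (294 − 314) / 44 ≈ -0.45.

z = -0.45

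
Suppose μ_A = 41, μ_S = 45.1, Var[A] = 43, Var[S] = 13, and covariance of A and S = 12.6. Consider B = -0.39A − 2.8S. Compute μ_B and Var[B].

μ_B = -142.27, Var[B] = 135.9787

μ_B = (-0.39)·μ_A + (-2.8)·μ_S = (-0.39)·41 + (-2.8)·45.1 = -142.27.
Var[B] = a²·Var[A] + b²·Var[S] + 2ab·covariance of A and S with a = -0.39, b = -2.8.
= (-0.39)²·43 + (-2.8)²·13 + 2·(-0.39)·(-2.8)·12.6
= 6.5403 + 101.92 + 27.5184 = 135.9787.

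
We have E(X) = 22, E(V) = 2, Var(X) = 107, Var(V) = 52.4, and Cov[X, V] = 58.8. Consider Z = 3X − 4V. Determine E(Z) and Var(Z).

E(Z) = 3·E(X) + (-4)·E(V) = 3·22 + (-4)·2 = 58.
Var(Z) = a²·Var(X) + b²·Var(V) + 2ab·Cov[X, V] with a = 3, b = -4.
= 3²·107 + (-4)²·52.4 + 2·3·(-4)·58.8
= 963 + 838.4 + (-1411.2) = 390.2.

E(Z) = 58, Var(Z) = 390.2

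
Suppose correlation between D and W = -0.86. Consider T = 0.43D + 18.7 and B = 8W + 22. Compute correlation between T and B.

correlation between T and B = -0.86

Linear rescalings preserve correlation up to sign; here the slopes 0.43 and 8 have the same sign, so correlation between T and B = correlation between D and W = -0.86.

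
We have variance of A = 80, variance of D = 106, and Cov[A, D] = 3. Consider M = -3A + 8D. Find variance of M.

variance of M = a²·variance of A + b²·variance of D + 2ab·Cov[A, D] with a = -3, b = 8.
= (-3)²·80 + 8²·106 + 2·(-3)·8·3
= 720 + 6784 + (-144) = 7360.

variance of M = 7360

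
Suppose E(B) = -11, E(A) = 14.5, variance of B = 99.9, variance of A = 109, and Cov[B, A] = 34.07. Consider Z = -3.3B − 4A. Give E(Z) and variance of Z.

E(Z) = (-3.3)·E(B) + (-4)·E(A) = (-3.3)·(-11) + (-4)·14.5 = -21.7.
variance of Z = a²·variance of B + b²·variance of A + 2ab·Cov[B, A] with a = -3.3, b = -4.
= (-3.3)²·99.9 + (-4)²·109 + 2·(-3.3)·(-4)·34.07
= 1087.911 + 1744 + 899.448 = 3731.359.

E(Z) = -21.7, variance of Z = 3731.359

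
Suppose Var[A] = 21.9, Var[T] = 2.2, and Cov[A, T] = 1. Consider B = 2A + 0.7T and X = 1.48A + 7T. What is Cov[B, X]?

By bilinearity, Cov[B, X] = ac·Var[A] + bd·Var[T] + (ad+bc)·Cov[A, T], with a=2, b=0.7, c=1.48, d=7.
ac·Var[A] = 2·1.48·21.9 = 64.824
bd·Var[T] = 0.7·7·2.2 = 10.78
(ad+bc)·Cov[A, T] = (15.036)·1 = 15.036
Cov[B, X] = 64.824 + 10.78 + 15.036 = 90.64.

Cov[B, X] = 90.64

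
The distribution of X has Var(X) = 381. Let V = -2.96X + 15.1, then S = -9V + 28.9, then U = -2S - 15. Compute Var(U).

Var(U) = 1081566.9504

Var(V) = (-2.96)²·381 = 3338.1696.
Var(S) = (-9)²·3338.1696 = 270391.7376.
Var(U) = (-2)²·270391.7376 = 1081566.9504.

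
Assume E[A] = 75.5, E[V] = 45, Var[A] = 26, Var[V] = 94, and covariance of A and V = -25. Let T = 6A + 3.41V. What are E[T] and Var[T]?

E[T] = 606.45, Var[T] = 1006.0414

E[T] = 6·E[A] + 3.41·E[V] = 6·75.5 + 3.41·45 = 606.45.
Var[T] = a²·Var[A] + b²·Var[V] + 2ab·covariance of A and V with a = 6, b = 3.41.
= 6²·26 + 3.41²·94 + 2·6·3.41·(-25)
= 936 + 1093.0414 + (-1023) = 1006.0414.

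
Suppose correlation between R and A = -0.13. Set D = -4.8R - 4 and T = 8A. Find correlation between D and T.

Linear rescalings preserve |correlation|; the slopes -4.8 and 8 have opposite signs, so the correlation flips sign: correlation between D and T = −correlation between R and A = 0.13.

correlation between D and T = 0.13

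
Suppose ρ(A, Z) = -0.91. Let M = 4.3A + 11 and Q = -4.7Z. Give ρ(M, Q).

Linear rescalings preserve |correlation|; the slopes 4.3 and -4.7 have opposite signs, so the correlation flips sign: ρ(M, Q) = −ρ(A, Z) = 0.91.

ρ(M, Q) = 0.91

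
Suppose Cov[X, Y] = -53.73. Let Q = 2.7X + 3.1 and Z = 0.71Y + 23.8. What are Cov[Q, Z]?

Cov[Q, Z] = -103.00041

Cov[Q, Z] = a·c·Cov[X, Y] = 2.7·0.71·(-53.73) = -103.00041. Additive constants drop out.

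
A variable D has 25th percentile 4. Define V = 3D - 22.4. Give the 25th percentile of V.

Since a = 3 > 0 the transformation is increasing, so the 25th percentile of V = a·(P_{25} of D) + b = 3·4 + (-22.4) = -10.4.

25th percentile of V = -10.4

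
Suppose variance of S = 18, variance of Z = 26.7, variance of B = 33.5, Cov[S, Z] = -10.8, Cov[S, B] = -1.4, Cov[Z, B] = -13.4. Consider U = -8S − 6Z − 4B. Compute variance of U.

variance of U = a²·variance of S + b²·variance of Z + c²·variance of B + 2ab·Cov[S, Z] + 2ac·Cov[S, B] + 2bc·Cov[Z, B], with a = -8, b = -6, c = -4.
= 1152 + 961.2 + 536 + (-1036.8) + (-89.6) + (-643.2)
= 879.6.

variance of U = 879.6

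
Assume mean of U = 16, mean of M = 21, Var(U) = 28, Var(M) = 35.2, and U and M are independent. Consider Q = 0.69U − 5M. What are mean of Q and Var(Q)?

mean of Q = 0.69·mean of U + (-5)·mean of M = 0.69·16 + (-5)·21 = -93.96.
Var(Q) = a²·Var(U) + b²·Var(M) + 2ab·Cov(U, M) with a = 0.69, b = -5.
Independence gives Cov(U, M) = 0.
= 0.69²·28 + (-5)²·35.2 + 2·0.69·(-5)·0
= 13.3308 + 880 + 0 = 893.3308.

mean of Q = -93.96, Var(Q) = 893.3308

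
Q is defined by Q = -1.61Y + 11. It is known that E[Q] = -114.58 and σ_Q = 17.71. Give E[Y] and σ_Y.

From Q = -1.61Y + 11: E[Q] = a·E[Y] + b, so E[Y] = (E[Q] − b)/a = (-114.58 − 11)/(-1.61) = 78.
σ_Q = |a|·σ_Y, so σ_Y = 17.71/|-1.61| = 11.

E[Y] = 78, σ_Y = 11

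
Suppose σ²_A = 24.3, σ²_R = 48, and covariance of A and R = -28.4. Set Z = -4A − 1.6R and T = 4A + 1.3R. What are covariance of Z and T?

covariance of Z and T = -159.2

By bilinearity, covariance of Z and T = ac·σ²_A + bd·σ²_R + (ad+bc)·covariance of A and R, with a=-4, b=-1.6, c=4, d=1.3.
ac·σ²_A = (-4)·4·24.3 = -388.8
bd·σ²_R = (-1.6)·1.3·48 = -99.84
(ad+bc)·covariance of A and R = (-11.6)·(-28.4) = 329.44
covariance of Z and T = -388.8 + (-99.84) + 329.44 = -159.2.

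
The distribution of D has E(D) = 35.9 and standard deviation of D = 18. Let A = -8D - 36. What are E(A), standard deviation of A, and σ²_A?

A = -8D - 36 is linear with a = -8, b = -36.
E(A) = a·E(D) + b = (-8)·35.9 + (-36) = -323.2.
standard deviation of A = |a|·standard deviation of D = |-8|·18 = 144.
σ²_D = 18² = 324.
σ²_A = a²·σ²_D = (-8)²·324 = 20736 (the additive constant -36 does not affect variance).

E(A) = -323.2, standard deviation of A = 144, σ²_A = 20736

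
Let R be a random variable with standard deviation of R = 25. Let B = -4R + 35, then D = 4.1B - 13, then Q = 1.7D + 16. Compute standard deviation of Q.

standard deviation of Q = 697

standard deviation of B = |-4|·25 = 100.
standard deviation of D = |4.1|·100 = 410.
standard deviation of Q = |1.7|·410 = 697.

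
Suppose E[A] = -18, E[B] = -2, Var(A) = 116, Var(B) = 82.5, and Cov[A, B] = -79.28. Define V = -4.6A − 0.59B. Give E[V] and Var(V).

E[V] = 83.98, Var(V) = 2052.94641

E[V] = (-4.6)·E[A] + (-0.59)·E[B] = (-4.6)·(-18) + (-0.59)·(-2) = 83.98.
Var(V) = a²·Var(A) + b²·Var(B) + 2ab·Cov[A, B] with a = -4.6, b = -0.59.
= (-4.6)²·116 + (-0.59)²·82.5 + 2·(-4.6)·(-0.59)·(-79.28)
= 2454.56 + 28.71825 + (-430.33184) = 2052.94641.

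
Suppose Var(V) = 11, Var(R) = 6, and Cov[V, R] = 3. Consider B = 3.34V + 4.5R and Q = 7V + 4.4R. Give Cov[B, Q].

Cov[B, Q] = 514.568

By bilinearity, Cov[B, Q] = ac·Var(V) + bd·Var(R) + (ad+bc)·Cov[V, R], with a=3.34, b=4.5, c=7, d=4.4.
ac·Var(V) = 3.34·7·11 = 257.18
bd·Var(R) = 4.5·4.4·6 = 118.8
(ad+bc)·Cov[V, R] = (46.196)·3 = 138.588
Cov[B, Q] = 257.18 + 118.8 + 138.588 = 514.568.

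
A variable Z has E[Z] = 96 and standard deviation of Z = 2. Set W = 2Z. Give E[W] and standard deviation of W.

E[W] = 192, standard deviation of W = 4

W = 2Z is linear with a = 2, b = 0.
E[W] = a·E[Z] + b = 2·96 = 192.
standard deviation of W = |a|·standard deviation of Z = |2|·2 = 4.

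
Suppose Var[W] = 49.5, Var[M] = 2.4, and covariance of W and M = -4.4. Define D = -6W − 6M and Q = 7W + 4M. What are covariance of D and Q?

covariance of D and Q = -1846.2

By bilinearity, covariance of D and Q = ac·Var[W] + bd·Var[M] + (ad+bc)·covariance of W and M, with a=-6, b=-6, c=7, d=4.
ac·Var[W] = (-6)·7·49.5 = -2079
bd·Var[M] = (-6)·4·2.4 = -57.6
(ad+bc)·covariance of W and M = (-66)·(-4.4) = 290.4
covariance of D and Q = -2079 + (-57.6) + 290.4 = -1846.2.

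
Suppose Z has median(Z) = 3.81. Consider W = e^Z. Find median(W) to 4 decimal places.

e^Z is monotone on this domain, so median(W) = exp(3.81) ≈ 45.1504.

median(W) = 45.1504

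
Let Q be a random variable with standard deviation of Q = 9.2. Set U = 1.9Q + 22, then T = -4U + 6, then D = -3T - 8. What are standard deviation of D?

standard deviation of D = 209.76

standard deviation of U = |1.9|·9.2 = 17.48.
standard deviation of T = |-4|·17.48 = 69.92.
standard deviation of D = |-3|·69.92 = 209.76.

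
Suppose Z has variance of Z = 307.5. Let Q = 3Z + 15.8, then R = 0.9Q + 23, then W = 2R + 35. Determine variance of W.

variance of Q = 3²·307.5 = 2767.5.
variance of R = 0.9²·2767.5 = 2241.675.
variance of W = 2²·2241.675 = 8966.7.

variance of W = 8966.7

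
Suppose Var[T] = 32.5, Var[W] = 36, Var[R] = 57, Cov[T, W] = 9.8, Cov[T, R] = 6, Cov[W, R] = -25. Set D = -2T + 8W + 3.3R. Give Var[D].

Var[D] = a²·Var[T] + b²·Var[W] + c²·Var[R] + 2ab·Cov[T, W] + 2ac·Cov[T, R] + 2bc·Cov[W, R], with a = -2, b = 8, c = 3.3.
= 130 + 2304 + 620.73 + (-313.6) + (-79.2) + (-1320)
= 1341.93.

Var[D] = 1341.93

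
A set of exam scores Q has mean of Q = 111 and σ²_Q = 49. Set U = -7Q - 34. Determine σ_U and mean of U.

U = -7Q - 34 is linear with a = -7, b = -34.
σ_Q = √49 = 7.
σ_U = |a|·σ_Q = |-7|·7 = 49.
mean of U = a·mean of Q + b = (-7)·111 + (-34) = -811.

σ_U = 49, mean of U = -811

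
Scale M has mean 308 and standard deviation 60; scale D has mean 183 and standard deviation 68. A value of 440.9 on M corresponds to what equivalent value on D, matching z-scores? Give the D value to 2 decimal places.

D = 333.62

z = (440.9 − 308)/60 = 2.215.
D = 183 + z·68 = 183 + (440.9 − 308)·68/60 = 333.62.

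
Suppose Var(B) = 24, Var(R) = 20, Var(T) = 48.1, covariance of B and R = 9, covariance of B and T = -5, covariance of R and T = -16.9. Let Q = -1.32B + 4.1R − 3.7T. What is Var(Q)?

Var(Q) = 1402.9966

Var(Q) = a²·Var(B) + b²·Var(R) + c²·Var(T) + 2ab·covariance of B and R + 2ac·covariance of B and T + 2bc·covariance of R and T, with a = -1.32, b = 4.1, c = -3.7.
= 41.8176 + 336.2 + 658.489 + (-97.416) + (-48.84) + 512.746
= 1402.9966.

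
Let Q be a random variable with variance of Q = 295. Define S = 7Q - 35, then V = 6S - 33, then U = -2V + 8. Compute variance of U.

variance of S = 7²·295 = 14455.
variance of V = 6²·14455 = 520380.
variance of U = (-2)²·520380 = 2081520.

variance of U = 2081520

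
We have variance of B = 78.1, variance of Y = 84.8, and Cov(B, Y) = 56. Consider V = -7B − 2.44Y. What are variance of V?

variance of V = 6244.72528

variance of V = a²·variance of B + b²·variance of Y + 2ab·Cov(B, Y) with a = -7, b = -2.44.
= (-7)²·78.1 + (-2.44)²·84.8 + 2·(-7)·(-2.44)·56
= 3826.9 + 504.86528 + 1912.96 = 6244.72528.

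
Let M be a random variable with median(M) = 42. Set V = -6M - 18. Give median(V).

A linear map preserves order up to sign, so median(V) = a·median(M) + b = (-6)·42 + (-18) = -270.

median(V) = -270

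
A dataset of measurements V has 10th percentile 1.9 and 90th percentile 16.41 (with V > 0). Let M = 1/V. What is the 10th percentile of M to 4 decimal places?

1/V is decreasing on V > 0, so percentile order reverses: P_{10}(M) uses P_{90}(V) = 16.41.
P_{10}(M) = 1/16.41 ≈ 0.0609.

10th percentile of M = 0.0609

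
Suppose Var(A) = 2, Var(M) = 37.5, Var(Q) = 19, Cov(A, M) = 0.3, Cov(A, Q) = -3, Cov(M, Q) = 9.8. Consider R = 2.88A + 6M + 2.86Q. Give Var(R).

Var(R) = 1819.2844

Var(R) = a²·Var(A) + b²·Var(M) + c²·Var(Q) + 2ab·Cov(A, M) + 2ac·Cov(A, Q) + 2bc·Cov(M, Q), with a = 2.88, b = 6, c = 2.86.
= 16.5888 + 1350 + 155.4124 + 10.368 + (-49.4208) + 336.336
= 1819.2844.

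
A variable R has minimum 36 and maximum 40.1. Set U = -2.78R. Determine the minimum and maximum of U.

a = -2.78 < 0, so order reverses: min(U) = a·max(R)+b = (-2.78)·40.1 = -111.478; max(U) = a·min(R)+b = (-2.78)·36 = -100.08.

min(U) = -111.478, max(U) = -100.08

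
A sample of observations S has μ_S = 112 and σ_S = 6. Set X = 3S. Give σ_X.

σ_X = 18

X = 3S is linear with a = 3, b = 0.
σ_X = |a|·σ_S = |3|·6 = 18.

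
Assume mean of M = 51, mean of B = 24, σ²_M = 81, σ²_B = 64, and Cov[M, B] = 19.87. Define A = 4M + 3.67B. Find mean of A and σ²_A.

mean of A = 292.08, σ²_A = 2741.3928

mean of A = 4·mean of M + 3.67·mean of B = 4·51 + 3.67·24 = 292.08.
σ²_A = a²·σ²_M + b²·σ²_B + 2ab·Cov[M, B] with a = 4, b = 3.67.
= 4²·81 + 3.67²·64 + 2·4·3.67·19.87
= 1296 + 862.0096 + 583.3832 = 2741.3928.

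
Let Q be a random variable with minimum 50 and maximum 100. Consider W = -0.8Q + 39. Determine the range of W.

Range(W) = 40

Range of Q = 100 − 50 = 50.
Range(W) = |a|·Range(Q) = |-0.8|·50 = 40.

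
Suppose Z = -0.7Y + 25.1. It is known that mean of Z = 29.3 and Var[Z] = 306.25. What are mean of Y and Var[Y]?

From Z = -0.7Y + 25.1: mean of Z = a·mean of Y + b, so mean of Y = (mean of Z − b)/a = (29.3 − 25.1)/(-0.7) = -6.
Var[Z] = a²·Var[Y], so Var[Y] = 306.25/(-0.7)² = 625.

mean of Y = -6, Var[Y] = 625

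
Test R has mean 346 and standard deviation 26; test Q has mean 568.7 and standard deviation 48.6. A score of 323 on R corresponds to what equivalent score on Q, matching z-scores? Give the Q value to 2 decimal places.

Q = 525.71

z = (323 − 346)/26 ≈ -0.8846.
Q = 568.7 + z·48.6 = 568.7 + (323 − 346)·48.6/26 ≈ 525.71.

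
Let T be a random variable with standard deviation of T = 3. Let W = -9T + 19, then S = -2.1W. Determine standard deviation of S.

standard deviation of W = |-9|·3 = 27.
standard deviation of S = |-2.1|·27 = 56.7.

standard deviation of S = 56.7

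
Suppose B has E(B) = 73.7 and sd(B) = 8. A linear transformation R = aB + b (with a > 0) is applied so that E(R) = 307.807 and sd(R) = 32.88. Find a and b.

a = 4.11, b = 4.9

sd(R) = a·sd(B) (a > 0), so a = 32.88/8 = 4.11.
E(R) = a·E(B) + b, so b = 307.807 − 4.11·73.7 = 4.9.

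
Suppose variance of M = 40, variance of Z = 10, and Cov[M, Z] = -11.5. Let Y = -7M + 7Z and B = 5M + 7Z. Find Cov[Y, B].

By bilinearity, Cov[Y, B] = ac·variance of M + bd·variance of Z + (ad+bc)·Cov[M, Z], with a=-7, b=7, c=5, d=7.
ac·variance of M = (-7)·5·40 = -1400
bd·variance of Z = 7·7·10 = 490
(ad+bc)·Cov[M, Z] = (-14)·(-11.5) = 161
Cov[Y, B] = -1400 + 490 + 161 = -749.

Cov[Y, B] = -749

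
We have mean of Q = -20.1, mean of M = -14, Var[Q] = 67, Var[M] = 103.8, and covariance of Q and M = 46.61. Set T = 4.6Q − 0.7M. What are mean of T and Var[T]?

mean of T = -82.66, Var[T] = 1168.4136

mean of T = 4.6·mean of Q + (-0.7)·mean of M = 4.6·(-20.1) + (-0.7)·(-14) = -82.66.
Var[T] = a²·Var[Q] + b²·Var[M] + 2ab·covariance of Q and M with a = 4.6, b = -0.7.
= 4.6²·67 + (-0.7)²·103.8 + 2·4.6·(-0.7)·46.61
= 1417.72 + 50.862 + (-300.1684) = 1168.4136.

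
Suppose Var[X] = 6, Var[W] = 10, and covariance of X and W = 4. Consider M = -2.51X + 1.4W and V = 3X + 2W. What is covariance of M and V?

By bilinearity, covariance of M and V = ac·Var[X] + bd·Var[W] + (ad+bc)·covariance of X and W, with a=-2.51, b=1.4, c=3, d=2.
ac·Var[X] = (-2.51)·3·6 = -45.18
bd·Var[W] = 1.4·2·10 = 28
(ad+bc)·covariance of X and W = (-0.82)·4 = -3.28
covariance of M and V = -45.18 + 28 + (-3.28) = -20.46.

covariance of M and V = -20.46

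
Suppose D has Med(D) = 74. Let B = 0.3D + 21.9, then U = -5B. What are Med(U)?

Med(B) = 0.3·74 + 21.9 = 44.1.
Med(U) = (-5)·44.1 = -220.5.

Med(U) = -220.5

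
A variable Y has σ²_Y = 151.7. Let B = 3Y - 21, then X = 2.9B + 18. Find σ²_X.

σ²_X = 11482.173

σ²_B = 3²·151.7 = 1365.3.
σ²_X = 2.9²·1365.3 = 11482.173.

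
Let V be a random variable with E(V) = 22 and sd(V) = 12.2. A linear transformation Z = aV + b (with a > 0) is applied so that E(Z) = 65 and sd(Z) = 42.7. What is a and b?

sd(Z) = a·sd(V) (a > 0), so a = 42.7/12.2 = 3.5.
E(Z) = a·E(V) + b, so b = 65 − 3.5·22 = -12.

a = 3.5, b = -12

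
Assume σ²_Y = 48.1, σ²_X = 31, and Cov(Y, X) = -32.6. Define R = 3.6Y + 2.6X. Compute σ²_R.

σ²_R = 222.664

σ²_R = a²·σ²_Y + b²·σ²_X + 2ab·Cov(Y, X) with a = 3.6, b = 2.6.
= 3.6²·48.1 + 2.6²·31 + 2·3.6·2.6·(-32.6)
= 623.376 + 209.56 + (-610.272) = 222.664.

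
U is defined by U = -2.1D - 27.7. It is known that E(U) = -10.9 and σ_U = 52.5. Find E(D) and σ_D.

From U = -2.1D - 27.7: E(U) = a·E(D) + b, so E(D) = (E(U) − b)/a = (-10.9 − (-27.7))/(-2.1) = -8.
σ_U = |a|·σ_D, so σ_D = 52.5/|-2.1| = 25.

E(D) = -8, σ_D = 25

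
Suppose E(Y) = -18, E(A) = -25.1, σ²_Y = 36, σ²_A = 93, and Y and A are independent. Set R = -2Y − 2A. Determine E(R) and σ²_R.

E(R) = (-2)·E(Y) + (-2)·E(A) = (-2)·(-18) + (-2)·(-25.1) = 86.2.
σ²_R = a²·σ²_Y + b²·σ²_A + 2ab·Cov[Y, A] with a = -2, b = -2.
Independence gives Cov[Y, A] = 0.
= (-2)²·36 + (-2)²·93 + 2·(-2)·(-2)·0
= 144 + 372 + 0 = 516.

E(R) = 86.2, σ²_R = 516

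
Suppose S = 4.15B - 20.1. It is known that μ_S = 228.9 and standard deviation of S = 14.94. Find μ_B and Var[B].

μ_B = 60, Var[B] = 12.96

From S = 4.15B - 20.1: μ_S = a·μ_B + b, so μ_B = (μ_S − b)/a = (228.9 − (-20.1))/4.15 = 60.
Var[S] = 14.94² = 223.2036.
Var[S] = a²·Var[B], so Var[B] = 223.2036/4.15² = 12.96.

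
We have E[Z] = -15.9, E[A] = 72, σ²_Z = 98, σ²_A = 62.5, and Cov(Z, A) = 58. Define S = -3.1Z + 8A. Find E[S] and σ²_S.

E[S] = 625.29, σ²_S = 2064.98

E[S] = (-3.1)·E[Z] + 8·E[A] = (-3.1)·(-15.9) + 8·72 = 625.29.
σ²_S = a²·σ²_Z + b²·σ²_A + 2ab·Cov(Z, A) with a = -3.1, b = 8.
= (-3.1)²·98 + 8²·62.5 + 2·(-3.1)·8·58
= 941.78 + 4000 + (-2876.8) = 2064.98.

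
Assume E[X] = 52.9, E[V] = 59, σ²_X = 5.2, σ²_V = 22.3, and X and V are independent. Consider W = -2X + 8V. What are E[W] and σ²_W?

E[W] = 366.2, σ²_W = 1448

E[W] = (-2)·E[X] + 8·E[V] = (-2)·52.9 + 8·59 = 366.2.
σ²_W = a²·σ²_X + b²·σ²_V + 2ab·Cov[X, V] with a = -2, b = 8.
Independence gives Cov[X, V] = 0.
= (-2)²·5.2 + 8²·22.3 + 2·(-2)·8·0
= 20.8 + 1427.2 + 0 = 1448.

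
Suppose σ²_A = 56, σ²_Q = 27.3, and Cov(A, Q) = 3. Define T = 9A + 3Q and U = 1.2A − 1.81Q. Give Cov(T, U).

Cov(T, U) = 418.491

By bilinearity, Cov(T, U) = ac·σ²_A + bd·σ²_Q + (ad+bc)·Cov(A, Q), with a=9, b=3, c=1.2, d=-1.81.
ac·σ²_A = 9·1.2·56 = 604.8
bd·σ²_Q = 3·(-1.81)·27.3 = -148.239
(ad+bc)·Cov(A, Q) = (-12.69)·3 = -38.07
Cov(T, U) = 604.8 + (-148.239) + (-38.07) = 418.491.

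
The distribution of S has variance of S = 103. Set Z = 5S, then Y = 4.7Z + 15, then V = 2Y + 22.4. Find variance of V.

variance of Z = 5²·103 = 2575.
variance of Y = 4.7²·2575 = 56881.75.
variance of V = 2²·56881.75 = 227527.

variance of V = 227527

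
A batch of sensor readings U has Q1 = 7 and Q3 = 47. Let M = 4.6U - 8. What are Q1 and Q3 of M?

Q1(M) = 24.2, Q3(M) = 208.2

a = 4.6 > 0: Q1(M) = a·Q1(U)+b = 24.2, Q3(M) = a·Q3(U)+b = 208.2.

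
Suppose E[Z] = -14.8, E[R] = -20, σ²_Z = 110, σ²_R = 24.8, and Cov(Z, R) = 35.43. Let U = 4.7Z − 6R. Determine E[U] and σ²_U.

E[U] = 4.7·E[Z] + (-6)·E[R] = 4.7·(-14.8) + (-6)·(-20) = 50.44.
σ²_U = a²·σ²_Z + b²·σ²_R + 2ab·Cov(Z, R) with a = 4.7, b = -6.
= 4.7²·110 + (-6)²·24.8 + 2·4.7·(-6)·35.43
= 2429.9 + 892.8 + (-1998.252) = 1324.448.

E[U] = 50.44, σ²_U = 1324.448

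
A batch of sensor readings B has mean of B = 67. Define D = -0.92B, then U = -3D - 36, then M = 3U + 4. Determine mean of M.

mean of D = (-0.92)·67 = -61.64.
mean of U = (-3)·(-61.64) + (-36) = 148.92.
mean of M = 3·148.92 + 4 = 450.76.

mean of M = 450.76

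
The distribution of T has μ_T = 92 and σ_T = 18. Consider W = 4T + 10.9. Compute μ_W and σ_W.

W = 4T + 10.9 is linear with a = 4, b = 10.9.
μ_W = a·μ_T + b = 4·92 + 10.9 = 378.9.
σ_W = |a|·σ_T = |4|·18 = 72.

μ_W = 378.9, σ_W = 72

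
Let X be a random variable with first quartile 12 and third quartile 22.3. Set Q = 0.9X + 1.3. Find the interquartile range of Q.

IQR(Q) = 9.27

IQR of X = Q3 − Q1 = 22.3 − 12 = 10.3.
Under Q = aX + b, IQR(Q) = |a|·IQR(X) = |0.9|·10.3 = 9.27 (shifts cancel; spread scales by |a|).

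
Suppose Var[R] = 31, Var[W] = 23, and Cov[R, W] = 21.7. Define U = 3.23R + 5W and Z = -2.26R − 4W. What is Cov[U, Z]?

Cov[U, Z] = -1211.8678

By bilinearity, Cov[U, Z] = ac·Var[R] + bd·Var[W] + (ad+bc)·Cov[R, W], with a=3.23, b=5, c=-2.26, d=-4.
ac·Var[R] = 3.23·(-2.26)·31 = -226.2938
bd·Var[W] = 5·(-4)·23 = -460
(ad+bc)·Cov[R, W] = (-24.22)·21.7 = -525.574
Cov[U, Z] = -226.2938 + (-460) + (-525.574) = -1211.8678.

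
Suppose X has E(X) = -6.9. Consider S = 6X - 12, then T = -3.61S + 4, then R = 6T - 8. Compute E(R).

E(R) = 1172.644

E(S) = 6·(-6.9) + (-12) = -53.4.
E(T) = (-3.61)·(-53.4) + 4 = 196.774.
E(R) = 6·196.774 + (-8) = 1172.644.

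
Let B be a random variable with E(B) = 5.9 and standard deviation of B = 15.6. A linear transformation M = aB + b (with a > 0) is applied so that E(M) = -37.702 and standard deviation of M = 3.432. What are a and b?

a = 0.22, b = -39

standard deviation of M = a·standard deviation of B (a > 0), so a = 3.432/15.6 = 0.22.
E(M) = a·E(B) + b, so b = -37.702 − 0.22·5.9 = -39.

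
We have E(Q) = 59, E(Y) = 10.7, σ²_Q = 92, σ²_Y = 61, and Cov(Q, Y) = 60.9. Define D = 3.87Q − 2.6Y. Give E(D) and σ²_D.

E(D) = 200.51, σ²_D = 564.6832

E(D) = 3.87·E(Q) + (-2.6)·E(Y) = 3.87·59 + (-2.6)·10.7 = 200.51.
σ²_D = a²·σ²_Q + b²·σ²_Y + 2ab·Cov(Q, Y) with a = 3.87, b = -2.6.
= 3.87²·92 + (-2.6)²·61 + 2·3.87·(-2.6)·60.9
= 1377.8748 + 412.36 + (-1225.5516) = 564.6832.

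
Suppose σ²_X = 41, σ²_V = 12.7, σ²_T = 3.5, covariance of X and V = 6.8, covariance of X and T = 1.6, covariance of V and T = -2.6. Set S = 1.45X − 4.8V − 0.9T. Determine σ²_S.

σ²_S = a²·σ²_X + b²·σ²_V + c²·σ²_T + 2ab·covariance of X and V + 2ac·covariance of X and T + 2bc·covariance of V and T, with a = 1.45, b = -4.8, c = -0.9.
= 86.2025 + 292.608 + 2.835 + (-94.656) + (-4.176) + (-22.464)
= 260.3495.

σ²_S = 260.3495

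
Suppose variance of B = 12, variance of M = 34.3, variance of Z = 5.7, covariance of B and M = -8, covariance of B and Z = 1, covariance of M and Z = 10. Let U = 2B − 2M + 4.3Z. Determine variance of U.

variance of U = a²·variance of B + b²·variance of M + c²·variance of Z + 2ab·covariance of B and M + 2ac·covariance of B and Z + 2bc·covariance of M and Z, with a = 2, b = -2, c = 4.3.
= 48 + 137.2 + 105.393 + 64 + 17.2 + (-172)
= 199.793.

variance of U = 199.793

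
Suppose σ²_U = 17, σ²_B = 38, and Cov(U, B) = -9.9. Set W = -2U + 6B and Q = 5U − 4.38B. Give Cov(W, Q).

By bilinearity, Cov(W, Q) = ac·σ²_U + bd·σ²_B + (ad+bc)·Cov(U, B), with a=-2, b=6, c=5, d=-4.38.
ac·σ²_U = (-2)·5·17 = -170
bd·σ²_B = 6·(-4.38)·38 = -998.64
(ad+bc)·Cov(U, B) = (38.76)·(-9.9) = -383.724
Cov(W, Q) = -170 + (-998.64) + (-383.724) = -1552.364.

Cov(W, Q) = -1552.364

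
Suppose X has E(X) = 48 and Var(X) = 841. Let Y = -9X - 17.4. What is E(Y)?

E(Y) = -449.4

Y = -9X - 17.4 is linear with a = -9, b = -17.4.
E(Y) = a·E(X) + b = (-9)·48 + (-17.4) = -449.4.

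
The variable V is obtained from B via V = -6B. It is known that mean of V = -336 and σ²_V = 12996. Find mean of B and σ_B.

mean of B = 56, σ_B = 19

From V = -6B: mean of V = a·mean of B + b, so mean of B = (mean of V − b)/a = (-336 − 0)/(-6) = 56.
σ_V = √12996 = 114.
σ_V = |a|·σ_B, so σ_B = 114/|-6| = 19.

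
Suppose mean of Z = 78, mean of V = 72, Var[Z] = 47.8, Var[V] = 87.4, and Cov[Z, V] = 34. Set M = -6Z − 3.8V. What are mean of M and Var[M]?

mean of M = -741.6, Var[M] = 4533.256

mean of M = (-6)·mean of Z + (-3.8)·mean of V = (-6)·78 + (-3.8)·72 = -741.6.
Var[M] = a²·Var[Z] + b²·Var[V] + 2ab·Cov[Z, V] with a = -6, b = -3.8.
= (-6)²·47.8 + (-3.8)²·87.4 + 2·(-6)·(-3.8)·34
= 1720.8 + 1262.056 + 1550.4 = 4533.256.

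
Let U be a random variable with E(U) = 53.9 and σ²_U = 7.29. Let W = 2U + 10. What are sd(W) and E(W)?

W = 2U + 10 is linear with a = 2, b = 10.
sd(U) = √7.29 = 2.7.
sd(W) = |a|·sd(U) = |2|·2.7 = 5.4.
E(W) = a·E(U) + b = 2·53.9 + 10 = 117.8.

sd(W) = 5.4, E(W) = 117.8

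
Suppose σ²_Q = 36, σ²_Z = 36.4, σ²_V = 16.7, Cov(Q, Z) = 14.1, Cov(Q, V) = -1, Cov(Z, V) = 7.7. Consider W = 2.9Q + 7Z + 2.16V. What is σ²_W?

σ²_W = a²·σ²_Q + b²·σ²_Z + c²·σ²_V + 2ab·Cov(Q, Z) + 2ac·Cov(Q, V) + 2bc·Cov(Z, V), with a = 2.9, b = 7, c = 2.16.
= 302.76 + 1783.6 + 77.91552 + 572.46 + (-12.528) + 232.848
= 2957.05552.

σ²_W = 2957.05552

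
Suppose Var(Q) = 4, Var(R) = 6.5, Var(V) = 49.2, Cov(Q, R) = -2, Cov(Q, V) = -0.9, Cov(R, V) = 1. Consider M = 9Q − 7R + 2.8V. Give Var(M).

Var(M) = a²·Var(Q) + b²·Var(R) + c²·Var(V) + 2ab·Cov(Q, R) + 2ac·Cov(Q, V) + 2bc·Cov(R, V), with a = 9, b = -7, c = 2.8.
= 324 + 318.5 + 385.728 + 252 + (-45.36) + (-39.2)
= 1195.668.

Var(M) = 1195.668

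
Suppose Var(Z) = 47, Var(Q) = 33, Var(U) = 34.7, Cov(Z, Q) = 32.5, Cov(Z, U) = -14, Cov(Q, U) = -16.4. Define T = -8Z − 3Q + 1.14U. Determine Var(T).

Var(T) = a²·Var(Z) + b²·Var(Q) + c²·Var(U) + 2ab·Cov(Z, Q) + 2ac·Cov(Z, U) + 2bc·Cov(Q, U), with a = -8, b = -3, c = 1.14.
= 3008 + 297 + 45.09612 + 1560 + 255.36 + 112.176
= 5277.63212.

Var(T) = 5277.63212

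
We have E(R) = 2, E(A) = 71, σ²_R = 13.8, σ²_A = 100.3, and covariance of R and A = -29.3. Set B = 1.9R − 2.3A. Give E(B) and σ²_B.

E(B) = 1.9·E(R) + (-2.3)·E(A) = 1.9·2 + (-2.3)·71 = -159.5.
σ²_B = a²·σ²_R + b²·σ²_A + 2ab·covariance of R and A with a = 1.9, b = -2.3.
= 1.9²·13.8 + (-2.3)²·100.3 + 2·1.9·(-2.3)·(-29.3)
= 49.818 + 530.587 + 256.082 = 836.487.

E(B) = -159.5, σ²_B = 836.487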